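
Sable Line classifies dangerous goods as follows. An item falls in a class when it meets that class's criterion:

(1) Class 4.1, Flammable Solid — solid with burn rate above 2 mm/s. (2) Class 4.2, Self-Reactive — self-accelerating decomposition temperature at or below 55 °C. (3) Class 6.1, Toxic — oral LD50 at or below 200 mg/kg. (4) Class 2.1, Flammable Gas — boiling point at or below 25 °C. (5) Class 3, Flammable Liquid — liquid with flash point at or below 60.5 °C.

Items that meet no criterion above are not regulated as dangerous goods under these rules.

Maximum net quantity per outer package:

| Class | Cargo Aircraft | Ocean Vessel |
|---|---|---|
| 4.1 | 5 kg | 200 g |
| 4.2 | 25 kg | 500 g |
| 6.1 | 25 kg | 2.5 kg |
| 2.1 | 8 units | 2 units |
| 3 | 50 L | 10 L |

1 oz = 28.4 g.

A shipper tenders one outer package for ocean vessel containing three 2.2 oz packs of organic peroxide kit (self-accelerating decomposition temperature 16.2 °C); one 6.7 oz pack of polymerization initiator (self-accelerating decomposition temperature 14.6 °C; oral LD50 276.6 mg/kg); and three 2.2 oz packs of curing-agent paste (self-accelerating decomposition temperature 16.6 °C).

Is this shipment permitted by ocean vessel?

Organic peroxide kit: self-accelerating decomposition temperature 16.2 °C ≤ 55 °C → Class 4.2 (Self-Reactive).
Self-accelerating decomposition temperature 14.6 °C meets the Class 4.2 criterion (Self-Reactive), so the polymerization initiator is Class 4.2.
Curing-agent paste: self-accelerating decomposition temperature 16.6 °C ≤ 55 °C → Class 4.2 (Self-Reactive).
Total Class 4.2: (three 2.2 oz packs = 187.44 g) + (one 6.7 oz pack = 190.28 g) + (three 2.2 oz packs = 187.44 g) = 565.16 g.
That exceeds the Class 4.2 ocean vessel limit of 500 g.

No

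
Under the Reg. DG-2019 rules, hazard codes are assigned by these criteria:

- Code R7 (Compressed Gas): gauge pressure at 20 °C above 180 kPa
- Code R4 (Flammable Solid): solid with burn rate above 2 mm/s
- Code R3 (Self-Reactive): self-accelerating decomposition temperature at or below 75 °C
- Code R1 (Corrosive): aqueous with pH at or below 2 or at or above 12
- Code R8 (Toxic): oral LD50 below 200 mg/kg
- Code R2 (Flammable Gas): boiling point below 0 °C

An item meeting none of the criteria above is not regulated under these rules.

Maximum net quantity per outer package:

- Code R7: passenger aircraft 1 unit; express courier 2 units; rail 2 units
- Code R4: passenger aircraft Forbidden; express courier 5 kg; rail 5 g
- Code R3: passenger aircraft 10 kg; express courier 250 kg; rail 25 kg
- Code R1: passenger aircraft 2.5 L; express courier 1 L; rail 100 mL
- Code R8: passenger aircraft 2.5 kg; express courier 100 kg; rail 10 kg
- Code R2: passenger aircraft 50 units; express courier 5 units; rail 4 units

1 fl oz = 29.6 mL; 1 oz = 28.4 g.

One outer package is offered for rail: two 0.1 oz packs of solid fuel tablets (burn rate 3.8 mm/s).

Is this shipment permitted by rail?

With burn rate 3.8 mm/s (> 2 mm/s), the solid fuel tablets fall in Code R4.
Code R4 quantity: two 0.1 oz packs = 5.68 g.
5.68 g exceeds the rail limit of 5 g for Code R4.

No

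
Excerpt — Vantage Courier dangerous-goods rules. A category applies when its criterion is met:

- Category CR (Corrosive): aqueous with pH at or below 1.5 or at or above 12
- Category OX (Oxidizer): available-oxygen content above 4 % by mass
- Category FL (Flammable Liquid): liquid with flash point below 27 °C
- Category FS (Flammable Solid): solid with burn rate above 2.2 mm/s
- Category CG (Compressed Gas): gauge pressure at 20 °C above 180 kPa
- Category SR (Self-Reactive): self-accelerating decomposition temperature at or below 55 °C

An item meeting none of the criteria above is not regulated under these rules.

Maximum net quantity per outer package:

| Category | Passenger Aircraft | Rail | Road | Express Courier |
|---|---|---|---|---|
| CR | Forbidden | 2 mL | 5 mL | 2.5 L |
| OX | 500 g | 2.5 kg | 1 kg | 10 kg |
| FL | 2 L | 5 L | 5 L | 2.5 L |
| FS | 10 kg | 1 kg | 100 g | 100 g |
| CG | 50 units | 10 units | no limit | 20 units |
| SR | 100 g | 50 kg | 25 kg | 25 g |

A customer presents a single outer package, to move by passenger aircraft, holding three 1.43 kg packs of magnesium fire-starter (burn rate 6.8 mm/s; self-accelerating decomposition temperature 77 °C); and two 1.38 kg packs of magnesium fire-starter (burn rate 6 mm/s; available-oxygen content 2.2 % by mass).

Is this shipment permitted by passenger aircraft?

Burn rate 6.8 mm/s meets the Category FS criterion (Flammable Solid), so the magnesium fire-starter is Category FS.
Magnesium fire-starter: burn rate 6 mm/s > 2.2 mm/s → Category FS (Flammable Solid).
Total Category FS: (three 1.43 kg packs = 4.29 kg) + (two 1.38 kg packs = 2.76 kg) = 7.05 kg.
7.05 kg ≤ 10 kg (passenger aircraft limit, Category FS) — within limit.

Yes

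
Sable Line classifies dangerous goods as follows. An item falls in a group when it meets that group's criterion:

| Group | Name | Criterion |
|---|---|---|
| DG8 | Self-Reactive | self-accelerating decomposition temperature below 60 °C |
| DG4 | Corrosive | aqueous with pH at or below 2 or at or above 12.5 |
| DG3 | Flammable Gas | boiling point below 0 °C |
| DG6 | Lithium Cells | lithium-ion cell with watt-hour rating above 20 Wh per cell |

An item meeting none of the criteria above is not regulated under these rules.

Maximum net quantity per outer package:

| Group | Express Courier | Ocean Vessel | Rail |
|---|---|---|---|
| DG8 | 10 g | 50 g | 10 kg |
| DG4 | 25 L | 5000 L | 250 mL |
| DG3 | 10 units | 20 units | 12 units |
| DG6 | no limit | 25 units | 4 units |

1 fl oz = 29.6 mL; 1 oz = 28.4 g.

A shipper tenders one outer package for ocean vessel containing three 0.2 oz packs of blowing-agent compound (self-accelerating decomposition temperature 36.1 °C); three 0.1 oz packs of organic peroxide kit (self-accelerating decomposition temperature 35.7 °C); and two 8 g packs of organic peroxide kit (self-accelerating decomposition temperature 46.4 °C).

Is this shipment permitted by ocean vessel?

Yes

With self-accelerating decomposition temperature 36.1 °C (< 60 °C), the blowing-agent compound falls in Group DG8.
Organic peroxide kit: self-accelerating decomposition temperature 35.7 °C < 60 °C → Group DG8 (Self-Reactive).
Organic peroxide kit: self-accelerating decomposition temperature 46.4 °C < 60 °C → Group DG8 (Self-Reactive).
Total Group DG8: (three 0.2 oz packs = 17.04 g) + (three 0.1 oz packs = 8.52 g) + (two 8 g packs = 16 g) = 41.56 g.
41.56 g is within the ocean vessel limit of 50 g for Group DG8.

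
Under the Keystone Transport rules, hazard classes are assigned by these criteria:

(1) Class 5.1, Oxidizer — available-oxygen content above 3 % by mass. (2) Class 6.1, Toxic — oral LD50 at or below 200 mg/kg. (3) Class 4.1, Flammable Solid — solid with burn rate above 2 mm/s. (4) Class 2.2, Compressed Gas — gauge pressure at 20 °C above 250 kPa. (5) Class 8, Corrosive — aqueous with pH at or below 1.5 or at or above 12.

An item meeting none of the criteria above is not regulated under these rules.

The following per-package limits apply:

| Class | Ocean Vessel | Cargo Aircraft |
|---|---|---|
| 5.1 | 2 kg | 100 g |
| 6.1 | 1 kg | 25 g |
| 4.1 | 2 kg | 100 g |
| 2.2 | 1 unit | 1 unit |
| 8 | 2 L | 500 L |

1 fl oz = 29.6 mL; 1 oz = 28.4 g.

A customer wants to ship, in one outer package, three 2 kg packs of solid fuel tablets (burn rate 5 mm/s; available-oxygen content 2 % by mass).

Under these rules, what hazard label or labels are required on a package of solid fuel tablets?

The solid fuel tablets have burn rate 5 mm/s, which is > 2 mm/s, so they are Class 4.1 (Flammable Solid).
Only the Class 4.1 label is required.

Class 4.1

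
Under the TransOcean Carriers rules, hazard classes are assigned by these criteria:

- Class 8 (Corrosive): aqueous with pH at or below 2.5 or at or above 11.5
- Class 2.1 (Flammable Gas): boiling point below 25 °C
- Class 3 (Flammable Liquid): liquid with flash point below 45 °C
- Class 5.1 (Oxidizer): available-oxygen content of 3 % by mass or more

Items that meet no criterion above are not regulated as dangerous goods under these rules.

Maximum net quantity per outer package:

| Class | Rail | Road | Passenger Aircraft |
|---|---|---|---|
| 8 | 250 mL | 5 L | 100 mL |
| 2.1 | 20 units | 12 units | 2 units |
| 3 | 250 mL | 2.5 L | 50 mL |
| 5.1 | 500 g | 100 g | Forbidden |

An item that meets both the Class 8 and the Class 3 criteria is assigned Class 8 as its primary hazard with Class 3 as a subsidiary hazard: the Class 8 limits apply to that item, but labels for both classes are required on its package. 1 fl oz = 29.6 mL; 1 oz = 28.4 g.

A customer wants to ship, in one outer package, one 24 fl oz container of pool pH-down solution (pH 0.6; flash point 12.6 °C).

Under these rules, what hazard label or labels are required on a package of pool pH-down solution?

Class 3 and 8

pH 0.6 meets the Class 8 criterion (Corrosive), so the pool pH-down solution is Class 8.
The pool pH-down solution has flash point 12.6 °C, which is < 45 °C, so it is Class 3 (Flammable Liquid).
By the precedence rule Class 8 is primary and Class 3 is subsidiary, and that rule requires both labels on the package.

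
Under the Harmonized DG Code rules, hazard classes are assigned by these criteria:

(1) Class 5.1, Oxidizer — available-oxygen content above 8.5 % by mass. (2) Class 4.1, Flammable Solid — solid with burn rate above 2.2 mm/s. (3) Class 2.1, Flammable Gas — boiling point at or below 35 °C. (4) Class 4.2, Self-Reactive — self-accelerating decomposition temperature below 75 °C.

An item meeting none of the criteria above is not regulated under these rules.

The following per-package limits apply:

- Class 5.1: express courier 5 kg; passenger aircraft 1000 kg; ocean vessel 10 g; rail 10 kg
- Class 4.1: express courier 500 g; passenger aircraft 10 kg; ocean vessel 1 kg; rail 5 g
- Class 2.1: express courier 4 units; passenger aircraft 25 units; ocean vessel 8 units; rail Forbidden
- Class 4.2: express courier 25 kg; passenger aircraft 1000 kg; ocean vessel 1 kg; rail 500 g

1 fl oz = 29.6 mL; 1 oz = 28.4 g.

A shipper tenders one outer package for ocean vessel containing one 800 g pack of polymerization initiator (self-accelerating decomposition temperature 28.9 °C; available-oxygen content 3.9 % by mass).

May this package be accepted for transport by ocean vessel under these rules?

Yes

Polymerization initiator: self-accelerating decomposition temperature 28.9 °C < 75 °C → Class 4.2 (Self-Reactive).
Class 4.2 quantity: 800 g.
800 g is within the ocean vessel limit of 1 kg for Class 4.2.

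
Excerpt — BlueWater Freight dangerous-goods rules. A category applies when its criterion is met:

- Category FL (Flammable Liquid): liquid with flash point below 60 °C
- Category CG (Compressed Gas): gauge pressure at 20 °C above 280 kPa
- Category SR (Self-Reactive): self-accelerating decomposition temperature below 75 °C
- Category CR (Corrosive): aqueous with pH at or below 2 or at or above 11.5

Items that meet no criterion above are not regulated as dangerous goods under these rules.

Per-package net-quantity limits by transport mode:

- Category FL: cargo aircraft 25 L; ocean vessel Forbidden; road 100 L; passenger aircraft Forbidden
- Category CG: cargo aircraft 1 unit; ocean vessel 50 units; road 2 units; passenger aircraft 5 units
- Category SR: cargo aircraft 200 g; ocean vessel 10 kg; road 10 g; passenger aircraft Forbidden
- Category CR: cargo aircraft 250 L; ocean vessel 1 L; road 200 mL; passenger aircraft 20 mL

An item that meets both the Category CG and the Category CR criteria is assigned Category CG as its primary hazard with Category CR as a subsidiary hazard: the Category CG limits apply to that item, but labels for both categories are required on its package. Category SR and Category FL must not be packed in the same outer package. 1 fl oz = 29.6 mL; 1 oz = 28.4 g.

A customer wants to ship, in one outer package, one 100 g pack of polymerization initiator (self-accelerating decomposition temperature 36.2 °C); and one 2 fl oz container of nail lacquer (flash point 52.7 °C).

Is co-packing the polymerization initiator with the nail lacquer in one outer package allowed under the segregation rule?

No

Self-accelerating decomposition temperature 36.2 °C meets the Category SR criterion (Self-Reactive), so the polymerization initiator is Category SR.
Nail lacquer: flash point 52.7 °C < 60 °C → Category FL (Flammable Liquid).
Category SR and Category FL may not share an outer package.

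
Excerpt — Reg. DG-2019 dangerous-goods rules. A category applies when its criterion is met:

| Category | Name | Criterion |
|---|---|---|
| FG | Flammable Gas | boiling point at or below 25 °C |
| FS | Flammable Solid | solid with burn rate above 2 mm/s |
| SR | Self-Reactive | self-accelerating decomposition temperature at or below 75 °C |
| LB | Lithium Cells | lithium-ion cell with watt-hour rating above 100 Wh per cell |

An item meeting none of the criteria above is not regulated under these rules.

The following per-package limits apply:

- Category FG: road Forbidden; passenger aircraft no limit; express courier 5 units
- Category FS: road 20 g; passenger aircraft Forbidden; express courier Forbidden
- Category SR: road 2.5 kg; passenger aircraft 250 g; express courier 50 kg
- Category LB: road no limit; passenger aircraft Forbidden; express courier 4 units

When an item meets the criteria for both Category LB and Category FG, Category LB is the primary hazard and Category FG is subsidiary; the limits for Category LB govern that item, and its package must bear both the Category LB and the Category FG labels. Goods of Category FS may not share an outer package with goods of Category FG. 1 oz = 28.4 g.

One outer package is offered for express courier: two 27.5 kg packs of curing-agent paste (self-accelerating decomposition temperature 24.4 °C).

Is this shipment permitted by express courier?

No

Self-accelerating decomposition temperature 24.4 °C meets the Category SR criterion (Self-Reactive), so the curing-agent paste is Category SR.
Category SR quantity: two 27.5 kg packs = 55 kg.
55 kg > 50 kg (express courier limit, Category SR) — over the limit.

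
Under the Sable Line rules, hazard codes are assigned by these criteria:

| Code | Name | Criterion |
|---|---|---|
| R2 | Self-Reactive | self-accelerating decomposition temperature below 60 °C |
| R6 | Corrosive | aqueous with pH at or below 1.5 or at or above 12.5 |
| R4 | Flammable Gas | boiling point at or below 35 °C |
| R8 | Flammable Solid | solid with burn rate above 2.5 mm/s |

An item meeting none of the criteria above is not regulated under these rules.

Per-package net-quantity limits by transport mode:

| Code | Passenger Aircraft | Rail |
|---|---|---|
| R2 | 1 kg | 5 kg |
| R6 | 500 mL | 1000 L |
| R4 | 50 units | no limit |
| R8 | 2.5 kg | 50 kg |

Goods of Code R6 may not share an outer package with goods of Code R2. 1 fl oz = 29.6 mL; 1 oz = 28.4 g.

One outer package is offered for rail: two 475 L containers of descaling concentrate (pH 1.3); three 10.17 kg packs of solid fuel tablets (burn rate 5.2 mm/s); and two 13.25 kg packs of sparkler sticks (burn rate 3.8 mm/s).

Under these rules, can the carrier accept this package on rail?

No

With pH 1.3 (≤ 1.5), the descaling concentrate falls in Code R6.
With burn rate 5.2 mm/s (> 2.5 mm/s), the solid fuel tablets fall in Code R8.
Sparkler sticks: burn rate 3.8 mm/s > 2.5 mm/s → Code R8 (Flammable Solid).
Code R6 quantity: two 475 L containers = 950 L.
950 L is within the rail limit of 1000 L for Code R6.
Total Code R8: (three 10.17 kg packs = 30.51 kg) + (two 13.25 kg packs = 26.5 kg) = 57.01 kg.
57.01 kg exceeds the rail limit of 50 kg for Code R8.
The segregation rule (Code R6 with Code R2) does not apply to Code R6 with Code R8.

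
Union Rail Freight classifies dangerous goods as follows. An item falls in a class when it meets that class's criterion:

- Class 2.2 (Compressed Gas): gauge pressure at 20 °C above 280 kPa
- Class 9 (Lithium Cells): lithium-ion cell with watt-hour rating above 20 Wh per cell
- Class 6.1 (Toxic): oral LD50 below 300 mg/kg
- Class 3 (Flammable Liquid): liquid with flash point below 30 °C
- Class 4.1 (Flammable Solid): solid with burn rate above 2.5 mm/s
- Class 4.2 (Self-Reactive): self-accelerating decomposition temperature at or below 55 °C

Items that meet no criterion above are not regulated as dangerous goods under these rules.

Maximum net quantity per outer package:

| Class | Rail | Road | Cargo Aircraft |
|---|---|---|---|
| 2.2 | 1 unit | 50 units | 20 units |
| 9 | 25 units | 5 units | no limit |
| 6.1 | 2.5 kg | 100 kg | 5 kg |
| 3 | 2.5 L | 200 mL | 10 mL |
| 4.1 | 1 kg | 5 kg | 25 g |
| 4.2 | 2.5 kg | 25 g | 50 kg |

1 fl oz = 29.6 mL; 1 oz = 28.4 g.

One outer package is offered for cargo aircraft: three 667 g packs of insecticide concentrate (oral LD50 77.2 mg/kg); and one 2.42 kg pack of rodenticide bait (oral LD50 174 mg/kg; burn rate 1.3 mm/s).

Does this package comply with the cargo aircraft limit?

With oral LD50 77.2 mg/kg (< 300 mg/kg), the insecticide concentrate falls in Class 6.1.
With oral LD50 174 mg/kg (< 300 mg/kg), the rodenticide bait falls in Class 6.1.
Class 6.1 net quantity: (three 667 g packs = 2.001 kg) + 2.42 kg = 4.421 kg.
That is within the Class 6.1 cargo aircraft limit of 5 kg.

Yes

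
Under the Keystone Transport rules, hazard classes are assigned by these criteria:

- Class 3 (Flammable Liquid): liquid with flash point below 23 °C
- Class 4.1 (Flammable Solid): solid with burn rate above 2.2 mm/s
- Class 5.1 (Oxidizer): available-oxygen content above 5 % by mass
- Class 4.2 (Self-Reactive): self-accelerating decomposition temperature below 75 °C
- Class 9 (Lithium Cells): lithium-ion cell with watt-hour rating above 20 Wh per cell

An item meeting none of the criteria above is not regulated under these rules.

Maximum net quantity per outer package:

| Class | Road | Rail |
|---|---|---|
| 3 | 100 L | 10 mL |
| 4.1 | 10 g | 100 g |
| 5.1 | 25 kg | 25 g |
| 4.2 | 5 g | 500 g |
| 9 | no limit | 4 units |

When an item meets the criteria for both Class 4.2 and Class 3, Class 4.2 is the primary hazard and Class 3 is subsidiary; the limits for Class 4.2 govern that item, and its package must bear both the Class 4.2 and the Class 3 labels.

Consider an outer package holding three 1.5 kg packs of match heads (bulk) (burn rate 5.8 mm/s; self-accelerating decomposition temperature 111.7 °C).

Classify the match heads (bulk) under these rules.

Class 4.1

The match heads (bulk) have burn rate 5.8 mm/s, which is > 2.2 mm/s, so they are Class 4.1 (Flammable Solid).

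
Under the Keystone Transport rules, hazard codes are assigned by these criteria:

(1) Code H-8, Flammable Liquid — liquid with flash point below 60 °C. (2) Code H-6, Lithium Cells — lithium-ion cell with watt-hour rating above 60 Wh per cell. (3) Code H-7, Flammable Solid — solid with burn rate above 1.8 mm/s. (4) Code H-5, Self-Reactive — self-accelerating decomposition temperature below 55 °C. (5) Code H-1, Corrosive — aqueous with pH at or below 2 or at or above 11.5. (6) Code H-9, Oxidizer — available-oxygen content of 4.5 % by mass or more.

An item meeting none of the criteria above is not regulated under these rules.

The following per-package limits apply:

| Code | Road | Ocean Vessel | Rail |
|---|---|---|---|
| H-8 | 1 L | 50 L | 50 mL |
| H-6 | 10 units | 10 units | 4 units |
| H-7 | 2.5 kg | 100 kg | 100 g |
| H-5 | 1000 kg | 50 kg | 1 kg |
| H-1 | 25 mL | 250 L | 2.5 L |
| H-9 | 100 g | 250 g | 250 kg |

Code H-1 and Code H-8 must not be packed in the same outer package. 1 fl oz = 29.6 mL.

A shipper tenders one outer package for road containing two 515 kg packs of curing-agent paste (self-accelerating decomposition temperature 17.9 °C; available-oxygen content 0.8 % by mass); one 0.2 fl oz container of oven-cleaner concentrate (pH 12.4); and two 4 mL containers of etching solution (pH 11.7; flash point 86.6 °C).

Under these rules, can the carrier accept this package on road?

Self-accelerating decomposition temperature 17.9 °C meets the Code H-5 criterion (Self-Reactive), so the curing-agent paste is Code H-5.
The oven-cleaner concentrate has pH 12.4, which is ≥ 11.5, so it is Code H-1 (Corrosive).
pH 11.7 meets the Code H-1 criterion (Corrosive), so the etching solution is Code H-1.
Total Code H-1: (one 0.2 fl oz container = 5.92 mL) + (two 4 mL containers = 8 mL) = 13.92 mL.
13.92 mL is within the road limit of 25 mL for Code H-1.
Code H-5 quantity: two 515 kg packs = 1030 kg.
1030 kg > 1000 kg (road limit, Code H-5) — over the limit.
The segregation rule (Code H-1 with Code H-8) does not apply to Code H-1 with Code H-5.

No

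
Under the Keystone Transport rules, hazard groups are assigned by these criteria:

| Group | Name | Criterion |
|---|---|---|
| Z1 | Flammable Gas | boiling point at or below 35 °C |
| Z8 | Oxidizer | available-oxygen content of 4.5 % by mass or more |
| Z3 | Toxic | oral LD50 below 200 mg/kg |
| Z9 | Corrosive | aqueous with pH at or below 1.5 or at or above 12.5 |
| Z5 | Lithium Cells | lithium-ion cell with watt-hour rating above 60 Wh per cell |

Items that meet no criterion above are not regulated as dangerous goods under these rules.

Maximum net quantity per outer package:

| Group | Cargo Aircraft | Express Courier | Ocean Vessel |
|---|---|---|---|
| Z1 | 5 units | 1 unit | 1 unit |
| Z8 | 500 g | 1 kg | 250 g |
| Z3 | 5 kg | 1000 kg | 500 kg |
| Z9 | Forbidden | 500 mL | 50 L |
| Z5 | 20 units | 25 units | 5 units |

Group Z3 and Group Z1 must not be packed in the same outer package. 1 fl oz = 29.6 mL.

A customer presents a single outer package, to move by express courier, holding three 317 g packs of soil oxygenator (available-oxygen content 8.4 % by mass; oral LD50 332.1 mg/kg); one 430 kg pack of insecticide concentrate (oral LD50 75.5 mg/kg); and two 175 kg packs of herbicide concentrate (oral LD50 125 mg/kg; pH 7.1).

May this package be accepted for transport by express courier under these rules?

Yes

Available-oxygen content 8.4 % by mass meets the Group Z8 criterion (Oxidizer), so the soil oxygenator is Group Z8.
Insecticide concentrate: oral LD50 75.5 mg/kg < 200 mg/kg → Group Z3 (Toxic).
With oral LD50 125 mg/kg (< 200 mg/kg), the herbicide concentrate falls in Group Z3.
Group Z3 net quantity: 430 kg + (two 175 kg packs = 350 kg) = 780 kg.
780 kg is within the express courier limit of 1000 kg for Group Z3.
Group Z8 quantity: three 317 g packs = 951 g.
951 g is within the express courier limit of 1 kg for Group Z8.
The segregation rule (Group Z3 with Group Z1) does not apply to Group Z3 with Group Z8.
Every hazard group is within its express courier limit and no segregation rule is violated.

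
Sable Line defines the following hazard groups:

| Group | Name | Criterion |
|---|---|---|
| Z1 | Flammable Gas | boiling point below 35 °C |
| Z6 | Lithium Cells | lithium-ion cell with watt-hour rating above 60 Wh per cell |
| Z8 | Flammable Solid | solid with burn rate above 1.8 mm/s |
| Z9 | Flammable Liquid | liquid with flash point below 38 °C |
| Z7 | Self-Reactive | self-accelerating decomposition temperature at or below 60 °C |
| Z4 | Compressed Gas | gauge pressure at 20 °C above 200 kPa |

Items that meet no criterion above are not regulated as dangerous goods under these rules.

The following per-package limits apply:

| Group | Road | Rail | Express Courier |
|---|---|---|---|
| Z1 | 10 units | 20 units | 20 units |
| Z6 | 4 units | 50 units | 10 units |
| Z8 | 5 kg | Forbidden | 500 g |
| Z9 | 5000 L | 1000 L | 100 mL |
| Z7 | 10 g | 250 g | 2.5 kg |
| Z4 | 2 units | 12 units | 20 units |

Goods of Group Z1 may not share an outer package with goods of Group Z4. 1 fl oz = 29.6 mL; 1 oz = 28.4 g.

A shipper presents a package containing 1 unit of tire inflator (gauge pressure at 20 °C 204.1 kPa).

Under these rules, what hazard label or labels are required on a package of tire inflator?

Tire inflator: gauge pressure at 20 °C 204.1 kPa > 200 kPa → Group Z4 (Compressed Gas).
Only the Group Z4 label is required.

Group Z4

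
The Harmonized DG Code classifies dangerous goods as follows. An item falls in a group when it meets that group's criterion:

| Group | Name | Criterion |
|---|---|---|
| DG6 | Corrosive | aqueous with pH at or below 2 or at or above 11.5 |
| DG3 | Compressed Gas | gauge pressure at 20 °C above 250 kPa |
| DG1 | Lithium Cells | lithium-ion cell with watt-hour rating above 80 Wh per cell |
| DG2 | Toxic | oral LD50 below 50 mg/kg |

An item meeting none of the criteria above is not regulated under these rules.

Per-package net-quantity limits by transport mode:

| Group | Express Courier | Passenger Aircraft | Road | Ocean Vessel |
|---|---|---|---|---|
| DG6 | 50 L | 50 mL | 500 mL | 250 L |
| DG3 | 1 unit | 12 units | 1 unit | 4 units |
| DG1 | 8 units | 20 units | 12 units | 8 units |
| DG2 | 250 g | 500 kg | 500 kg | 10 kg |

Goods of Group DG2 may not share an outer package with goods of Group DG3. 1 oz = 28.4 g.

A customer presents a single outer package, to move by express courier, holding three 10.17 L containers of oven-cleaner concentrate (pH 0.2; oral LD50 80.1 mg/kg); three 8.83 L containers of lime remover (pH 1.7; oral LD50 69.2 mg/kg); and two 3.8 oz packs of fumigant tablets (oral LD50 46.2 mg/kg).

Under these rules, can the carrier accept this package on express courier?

No

Oven-cleaner concentrate: pH 0.2 ≤ 2 → Group DG6 (Corrosive).
The lime remover has pH 1.7, which is ≤ 2, so it is Group DG6 (Corrosive).
Fumigant tablets: oral LD50 46.2 mg/kg < 50 mg/kg → Group DG2 (Toxic).
Group DG6 net quantity: (three 10.17 L containers = 30.51 L) + (three 8.83 L containers = 26.49 L) = 57 L.
That exceeds the Group DG6 express courier limit of 50 L.
Group DG2 quantity: two 3.8 oz packs = 215.84 g.
215.84 g is within the express courier limit of 250 g for Group DG2.
The segregation rule (Group DG2 with Group DG3) does not apply to Group DG6 with Group DG2.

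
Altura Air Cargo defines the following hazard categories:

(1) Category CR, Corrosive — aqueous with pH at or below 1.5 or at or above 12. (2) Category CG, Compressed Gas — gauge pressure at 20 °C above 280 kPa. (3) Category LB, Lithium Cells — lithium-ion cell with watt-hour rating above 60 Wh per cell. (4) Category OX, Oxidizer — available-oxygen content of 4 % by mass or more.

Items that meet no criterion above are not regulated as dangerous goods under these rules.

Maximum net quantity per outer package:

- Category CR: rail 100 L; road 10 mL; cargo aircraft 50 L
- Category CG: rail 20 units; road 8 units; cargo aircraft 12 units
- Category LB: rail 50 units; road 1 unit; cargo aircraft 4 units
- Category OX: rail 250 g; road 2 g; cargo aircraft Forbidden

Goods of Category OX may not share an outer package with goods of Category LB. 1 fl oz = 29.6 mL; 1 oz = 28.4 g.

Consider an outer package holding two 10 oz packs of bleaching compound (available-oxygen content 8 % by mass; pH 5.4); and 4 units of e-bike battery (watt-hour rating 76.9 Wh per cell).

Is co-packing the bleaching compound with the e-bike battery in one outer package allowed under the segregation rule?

No

The bleaching compound has available-oxygen content 8 % by mass, which is ≥ 4 % by mass, so it is Category OX (Oxidizer).
With watt-hour rating 76.9 Wh per cell (> 60 Wh per cell), the e-bike battery falls in Category LB.
Category OX and Category LB may not share an outer package.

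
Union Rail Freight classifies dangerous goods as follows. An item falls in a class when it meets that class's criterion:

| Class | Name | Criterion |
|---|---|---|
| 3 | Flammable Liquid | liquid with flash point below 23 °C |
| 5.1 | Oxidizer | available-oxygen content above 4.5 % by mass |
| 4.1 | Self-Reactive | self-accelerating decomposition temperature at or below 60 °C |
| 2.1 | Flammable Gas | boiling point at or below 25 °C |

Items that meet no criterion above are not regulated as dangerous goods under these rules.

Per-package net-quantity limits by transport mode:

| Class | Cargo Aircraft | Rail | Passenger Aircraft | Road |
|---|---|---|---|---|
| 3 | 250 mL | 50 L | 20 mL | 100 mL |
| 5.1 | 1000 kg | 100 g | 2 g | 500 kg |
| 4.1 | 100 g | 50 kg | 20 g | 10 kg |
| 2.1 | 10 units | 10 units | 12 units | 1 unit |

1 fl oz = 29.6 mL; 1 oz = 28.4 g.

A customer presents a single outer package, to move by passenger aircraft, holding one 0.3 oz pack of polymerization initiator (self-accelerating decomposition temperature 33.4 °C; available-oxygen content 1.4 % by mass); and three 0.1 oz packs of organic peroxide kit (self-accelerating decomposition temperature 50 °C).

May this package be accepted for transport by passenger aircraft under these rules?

Polymerization initiator: self-accelerating decomposition temperature 33.4 °C ≤ 60 °C → Class 4.1 (Self-Reactive).
Self-accelerating decomposition temperature 50 °C meets the Class 4.1 criterion (Self-Reactive), so the organic peroxide kit is Class 4.1.
Class 4.1 net quantity: (one 0.3 oz pack = 8.52 g) + (three 0.1 oz packs = 8.52 g) = 17.04 g.
That is within the Class 4.1 passenger aircraft limit of 20 g.

Yes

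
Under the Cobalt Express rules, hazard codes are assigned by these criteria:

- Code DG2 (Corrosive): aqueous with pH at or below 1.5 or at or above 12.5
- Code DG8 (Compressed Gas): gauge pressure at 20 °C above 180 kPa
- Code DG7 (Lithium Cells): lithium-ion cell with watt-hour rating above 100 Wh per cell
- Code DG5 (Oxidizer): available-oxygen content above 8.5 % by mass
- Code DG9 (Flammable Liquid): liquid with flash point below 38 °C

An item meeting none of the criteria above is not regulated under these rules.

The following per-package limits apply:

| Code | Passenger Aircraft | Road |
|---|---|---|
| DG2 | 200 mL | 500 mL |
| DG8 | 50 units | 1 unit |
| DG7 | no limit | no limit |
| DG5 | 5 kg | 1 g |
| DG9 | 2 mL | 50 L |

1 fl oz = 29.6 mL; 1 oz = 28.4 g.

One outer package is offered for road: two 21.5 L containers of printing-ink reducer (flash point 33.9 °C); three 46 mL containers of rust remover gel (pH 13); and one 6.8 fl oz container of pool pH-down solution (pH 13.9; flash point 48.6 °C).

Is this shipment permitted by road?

Yes

Flash point 33.9 °C meets the Code DG9 criterion (Flammable Liquid), so the printing-ink reducer is Code DG9.
The rust remover gel has pH 13, which is ≥ 12.5, so it is Code DG2 (Corrosive).
pH 13.9 meets the Code DG2 criterion (Corrosive), so the pool pH-down solution is Code DG2.
Code DG2 net quantity: (three 46 mL containers = 138 mL) + (one 6.8 fl oz container = 201.28 mL) = 339.28 mL.
339.28 mL is within the road limit of 500 mL for Code DG2.
Code DG9 quantity: two 21.5 L containers = 43 L.
43 L ≤ 50 L (road limit, Code DG9) — within limit.
Every hazard code is within its road limit and no segregation rule is violated.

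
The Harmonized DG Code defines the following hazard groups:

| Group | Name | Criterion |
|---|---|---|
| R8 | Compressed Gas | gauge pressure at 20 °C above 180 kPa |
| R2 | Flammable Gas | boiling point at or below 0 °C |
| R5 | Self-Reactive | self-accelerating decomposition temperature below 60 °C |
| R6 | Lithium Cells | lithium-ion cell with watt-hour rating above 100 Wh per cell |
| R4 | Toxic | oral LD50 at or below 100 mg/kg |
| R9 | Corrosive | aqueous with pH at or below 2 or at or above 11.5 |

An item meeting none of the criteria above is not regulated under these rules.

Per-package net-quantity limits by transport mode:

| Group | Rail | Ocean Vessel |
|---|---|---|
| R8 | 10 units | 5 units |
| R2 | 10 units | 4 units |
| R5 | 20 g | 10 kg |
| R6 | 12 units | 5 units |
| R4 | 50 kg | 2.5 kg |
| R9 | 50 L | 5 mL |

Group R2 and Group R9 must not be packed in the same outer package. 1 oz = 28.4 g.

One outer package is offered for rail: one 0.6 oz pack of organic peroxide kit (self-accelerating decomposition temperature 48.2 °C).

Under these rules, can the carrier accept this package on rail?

The organic peroxide kit has self-accelerating decomposition temperature 48.2 °C, which is < 60 °C, so it is Group R5 (Self-Reactive).
Group R5 quantity: one 0.6 oz pack = 17.04 g.
17.04 g is within the rail limit of 20 g for Group R5.

Yes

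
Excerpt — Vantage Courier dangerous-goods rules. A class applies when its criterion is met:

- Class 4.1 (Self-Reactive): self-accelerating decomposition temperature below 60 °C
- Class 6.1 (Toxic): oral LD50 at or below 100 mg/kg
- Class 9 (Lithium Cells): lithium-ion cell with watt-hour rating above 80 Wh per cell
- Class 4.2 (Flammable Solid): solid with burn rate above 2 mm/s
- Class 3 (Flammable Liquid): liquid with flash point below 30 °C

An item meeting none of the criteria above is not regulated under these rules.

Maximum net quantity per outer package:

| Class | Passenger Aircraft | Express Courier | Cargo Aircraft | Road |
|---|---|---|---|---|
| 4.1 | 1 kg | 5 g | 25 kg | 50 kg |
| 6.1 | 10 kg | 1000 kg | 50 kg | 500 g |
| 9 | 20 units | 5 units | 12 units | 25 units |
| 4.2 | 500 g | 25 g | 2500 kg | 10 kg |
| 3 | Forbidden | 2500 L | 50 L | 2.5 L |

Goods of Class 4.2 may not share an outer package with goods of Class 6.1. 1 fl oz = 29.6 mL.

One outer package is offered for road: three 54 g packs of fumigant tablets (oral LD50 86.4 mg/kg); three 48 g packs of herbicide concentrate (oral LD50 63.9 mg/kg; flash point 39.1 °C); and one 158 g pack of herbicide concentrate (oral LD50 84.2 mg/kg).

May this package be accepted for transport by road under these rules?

Yes

With oral LD50 86.4 mg/kg (≤ 100 mg/kg), the fumigant tablets fall in Class 6.1.
The herbicide concentrate has oral LD50 63.9 mg/kg, which is ≤ 100 mg/kg, so it is Class 6.1 (Toxic).
Oral LD50 84.2 mg/kg meets the Class 6.1 criterion (Toxic), so the herbicide concentrate is Class 6.1.
Class 6.1 net quantity: (three 54 g packs = 162 g) + (three 48 g packs = 144 g) + 158 g = 464 g.
464 g is within the road limit of 500 g for Class 6.1.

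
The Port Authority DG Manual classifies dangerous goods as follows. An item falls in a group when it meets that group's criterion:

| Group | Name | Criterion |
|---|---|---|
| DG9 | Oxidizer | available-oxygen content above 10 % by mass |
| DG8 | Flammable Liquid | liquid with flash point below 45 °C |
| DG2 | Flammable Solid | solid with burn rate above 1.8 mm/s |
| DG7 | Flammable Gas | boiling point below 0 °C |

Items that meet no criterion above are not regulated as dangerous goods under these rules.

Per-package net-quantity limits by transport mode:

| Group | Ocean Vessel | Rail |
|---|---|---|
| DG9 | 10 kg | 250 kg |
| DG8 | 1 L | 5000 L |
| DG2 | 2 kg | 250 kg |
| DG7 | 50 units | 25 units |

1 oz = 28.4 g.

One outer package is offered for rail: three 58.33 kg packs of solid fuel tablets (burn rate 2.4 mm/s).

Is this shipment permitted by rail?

With burn rate 2.4 mm/s (> 1.8 mm/s), the solid fuel tablets fall in Group DG2.
Group DG2 quantity: three 58.33 kg packs = 174.99 kg.
174.99 kg is within the rail limit of 250 kg for Group DG2.

Yes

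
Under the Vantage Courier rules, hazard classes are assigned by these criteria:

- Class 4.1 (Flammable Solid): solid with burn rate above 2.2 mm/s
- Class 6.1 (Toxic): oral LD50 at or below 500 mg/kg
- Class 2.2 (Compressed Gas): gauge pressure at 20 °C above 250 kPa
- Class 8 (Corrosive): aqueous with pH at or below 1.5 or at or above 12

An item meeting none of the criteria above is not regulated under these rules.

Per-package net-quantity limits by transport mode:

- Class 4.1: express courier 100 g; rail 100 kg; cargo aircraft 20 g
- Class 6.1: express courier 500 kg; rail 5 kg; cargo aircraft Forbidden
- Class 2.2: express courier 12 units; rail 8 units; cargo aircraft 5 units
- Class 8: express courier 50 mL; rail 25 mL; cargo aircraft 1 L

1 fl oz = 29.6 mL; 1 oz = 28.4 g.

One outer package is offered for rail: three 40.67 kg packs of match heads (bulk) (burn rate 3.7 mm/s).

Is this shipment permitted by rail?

Match heads (bulk): burn rate 3.7 mm/s > 2.2 mm/s → Class 4.1 (Flammable Solid).
Class 4.1 quantity: three 40.67 kg packs = 122.01 kg.
122.01 kg > 100 kg (rail limit, Class 4.1) — over the limit.

No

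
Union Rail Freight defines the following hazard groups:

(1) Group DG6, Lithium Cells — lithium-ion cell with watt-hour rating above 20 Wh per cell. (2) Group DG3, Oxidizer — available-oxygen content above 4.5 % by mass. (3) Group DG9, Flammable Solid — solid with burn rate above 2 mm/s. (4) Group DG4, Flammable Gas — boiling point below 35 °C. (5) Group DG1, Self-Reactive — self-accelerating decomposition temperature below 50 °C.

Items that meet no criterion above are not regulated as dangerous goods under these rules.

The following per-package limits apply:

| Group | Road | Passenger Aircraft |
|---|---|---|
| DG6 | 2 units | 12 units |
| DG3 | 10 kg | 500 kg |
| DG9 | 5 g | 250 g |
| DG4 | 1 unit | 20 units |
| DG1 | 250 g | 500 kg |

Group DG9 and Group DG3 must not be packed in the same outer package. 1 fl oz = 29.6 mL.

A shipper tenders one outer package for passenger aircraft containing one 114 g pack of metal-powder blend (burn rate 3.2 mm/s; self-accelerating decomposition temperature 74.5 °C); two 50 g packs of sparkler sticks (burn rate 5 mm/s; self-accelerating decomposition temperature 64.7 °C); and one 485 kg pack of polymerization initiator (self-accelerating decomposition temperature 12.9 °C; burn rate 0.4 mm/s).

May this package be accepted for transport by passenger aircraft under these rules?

Yes

With burn rate 3.2 mm/s (> 2 mm/s), the metal-powder blend falls in Group DG9.
Sparkler sticks: burn rate 5 mm/s > 2 mm/s → Group DG9 (Flammable Solid).
Polymerization initiator: self-accelerating decomposition temperature 12.9 °C < 50 °C → Group DG1 (Self-Reactive).
Total Group DG9: 114 g + (two 50 g packs = 100 g) = 214 g.
214 g is within the passenger aircraft limit of 250 g for Group DG9.
Group DG1 quantity: 485 kg.
That is within the Group DG1 passenger aircraft limit of 500 kg.
The segregation rule (Group DG9 with Group DG3) does not apply to Group DG9 with Group DG1.
Every hazard group is within its passenger aircraft limit and no segregation rule is violated.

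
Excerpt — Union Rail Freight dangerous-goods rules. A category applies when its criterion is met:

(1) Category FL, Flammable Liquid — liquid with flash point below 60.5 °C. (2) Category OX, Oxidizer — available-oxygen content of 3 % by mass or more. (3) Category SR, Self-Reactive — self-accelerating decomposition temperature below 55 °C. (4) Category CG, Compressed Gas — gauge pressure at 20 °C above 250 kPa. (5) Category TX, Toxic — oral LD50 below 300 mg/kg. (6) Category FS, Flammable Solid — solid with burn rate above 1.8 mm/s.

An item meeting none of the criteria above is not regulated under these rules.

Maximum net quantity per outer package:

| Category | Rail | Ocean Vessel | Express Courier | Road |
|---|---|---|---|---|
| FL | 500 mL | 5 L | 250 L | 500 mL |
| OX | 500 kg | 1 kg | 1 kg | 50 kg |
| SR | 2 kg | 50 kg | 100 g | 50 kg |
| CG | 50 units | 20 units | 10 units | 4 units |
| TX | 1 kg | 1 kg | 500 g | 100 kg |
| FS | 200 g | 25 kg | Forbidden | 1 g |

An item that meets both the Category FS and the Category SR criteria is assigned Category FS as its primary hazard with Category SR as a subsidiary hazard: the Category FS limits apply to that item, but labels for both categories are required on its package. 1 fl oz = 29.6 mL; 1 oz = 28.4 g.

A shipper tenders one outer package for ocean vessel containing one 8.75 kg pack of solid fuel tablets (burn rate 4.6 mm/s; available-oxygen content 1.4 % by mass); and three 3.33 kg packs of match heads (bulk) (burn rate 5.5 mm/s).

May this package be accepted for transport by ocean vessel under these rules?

Yes

Burn rate 4.6 mm/s meets the Category FS criterion (Flammable Solid), so the solid fuel tablets are Category FS.
Burn rate 5.5 mm/s meets the Category FS criterion (Flammable Solid), so the match heads (bulk) are Category FS.
Total Category FS: 8.75 kg + (three 3.33 kg packs = 9.99 kg) = 18.74 kg.
18.74 kg ≤ 25 kg (ocean vessel limit, Category FS) — within limit.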